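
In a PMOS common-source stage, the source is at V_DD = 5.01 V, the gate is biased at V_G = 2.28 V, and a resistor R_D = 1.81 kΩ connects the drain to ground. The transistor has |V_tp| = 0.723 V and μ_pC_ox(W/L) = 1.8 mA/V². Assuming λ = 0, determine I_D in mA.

I_D = 2.32 mA

V_SG = V_DD − V_G = 5.01 − 2.28 = 2.73 V, so V_ov = 2.73 − 0.723 = 2.01 V.
Assume saturation: I_D = ½ k_p V_ov² = 0.5 × 1.8 × 2.01² = 3.63 mA, giving V_SD = V_DD − I_D R_D = 5.01 − 3.63 × 1.81 = -1.55 V.
But -1.55 V < V_ov = 2.01 V, so the device is actually in triode.
In triode I_D = k_p[V_ov V_SD − ½ V_SD²] and I_D = (V_DD − V_SD)/R_D. Equating: 1.63 V_SD² − 7.539 V_SD + 5.01 = 0, giving V_SD = 0.804 V (the root below V_ov).
I_D = (5.01 − 0.804) / 1.81 = 2.32 mA.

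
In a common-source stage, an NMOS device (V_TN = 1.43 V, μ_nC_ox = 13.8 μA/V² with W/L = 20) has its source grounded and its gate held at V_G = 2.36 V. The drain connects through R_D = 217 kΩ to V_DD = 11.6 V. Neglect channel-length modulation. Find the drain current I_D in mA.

I_D = 0.0524 mA

V_GS = V_G = 2.36 V, so V_ov = 2.36 − 1.43 = 0.93 V.
k_n = μ_nC_ox · (W/L) = 0.276 mA/V².
Assume saturation: I_D = ½ k_n V_ov² = 0.5 × 0.276 × 0.93² = 0.119 mA, giving V_DS = V_DD − I_D R_D = 11.6 − 0.119 × 217 = -14.3 V.
But -14.3 V < V_ov = 0.93 V, so the device is actually in triode.
In triode I_D = k_n[V_ov V_DS − ½ V_DS²] and I_D = (V_DD − V_DS)/R_D. Equating: 29.9 V_DS² − 56.7 V_DS + 11.6 = 0, giving V_DS = 0.233 V (the root below V_ov).
I_D = (11.6 − 0.233) / 217 = 0.0524 mA.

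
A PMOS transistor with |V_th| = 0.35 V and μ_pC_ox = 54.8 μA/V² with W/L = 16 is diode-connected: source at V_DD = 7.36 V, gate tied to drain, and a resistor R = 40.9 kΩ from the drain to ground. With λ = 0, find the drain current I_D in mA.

With gate tied to drain, V_SG = V_SD ≥ V_SG − |V_th|, so the device is in saturation.
k_p = μ_pC_ox · (W/L) = 0.8768 mA/V².
KCL at the drain: ½ k_p (V_SG − |V_th|)² = (V_DD − V_SG)/R.
Let x = V_SG − 0.35. Then 17.9 x² + x − 7.01 = 0, giving x = 0.598 V (positive root), so V_SG = 0.948 V.
I_D = (V_DD − V_SG)/R = (7.36 − 0.948) / 40.9 = 0.157 mA.

I_D = 0.157 mA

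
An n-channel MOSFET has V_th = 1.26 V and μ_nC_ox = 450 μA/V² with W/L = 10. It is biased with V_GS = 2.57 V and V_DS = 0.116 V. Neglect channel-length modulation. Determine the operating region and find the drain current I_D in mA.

k_n = μ_nC_ox · (W/L) = 4.5 mA/V².
V_ov = V_GS − V_th = 2.57 − 1.26 = 1.31 V.
Since V_DS = 0.116 V < V_ov = 1.31 V, the device is in the triode region.
I_D = k_n [V_ov · V_DS − ½ V_DS²] = 4.5 × [1.31 × 0.116 − 0.5 × 0.116²] = 0.654 mA.

Triode; I_D = 0.654 mA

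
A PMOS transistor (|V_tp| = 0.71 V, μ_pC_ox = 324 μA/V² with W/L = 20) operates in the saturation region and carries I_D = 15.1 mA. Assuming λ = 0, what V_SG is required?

k_p = μ_pC_ox · (W/L) = 6.48 mA/V².
In saturation I_D = ½ k_p (V_SG − |V_tp|)², so V_SG − |V_tp| = √(2 I_D / k_p) = √(2 × 15.1 / 6.48) = 2.16 V.
V_SG = 0.71 + 2.16 = 2.87 V.

V_SG = 2.87 V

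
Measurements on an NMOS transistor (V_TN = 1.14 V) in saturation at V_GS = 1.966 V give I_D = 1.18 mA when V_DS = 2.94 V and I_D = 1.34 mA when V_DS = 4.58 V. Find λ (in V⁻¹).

λ = 0.109 V⁻¹

With V_GS fixed, I_D ∝ (1 + λ V_DS) in saturation, so I_D2/I_D1 = (1 + λ V_DS2)/(1 + λ V_DS1).
1.34/1.18 = 1.136 = (1 + 4.58 λ)/(1 + 2.94 λ).
Solving: λ (I_D1 V_DS2 − I_D2 V_DS1) = I_D2 − I_D1, so λ = (1.34 − 1.18) / (1.18 × 4.58 − 1.34 × 2.94) = 0.16 / 1.46 = 0.109 V⁻¹.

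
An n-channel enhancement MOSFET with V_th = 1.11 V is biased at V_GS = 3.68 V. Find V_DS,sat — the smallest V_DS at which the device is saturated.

V_DS,sat = 2.57 V

The boundary between triode and saturation is V_DS = V_GS − V_th = V_ov.
V_ov = 3.68 − 1.11 = 2.57 V.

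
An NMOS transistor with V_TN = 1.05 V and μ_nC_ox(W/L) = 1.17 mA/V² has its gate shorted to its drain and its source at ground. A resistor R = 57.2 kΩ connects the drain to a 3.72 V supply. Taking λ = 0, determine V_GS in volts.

V_GS = 1.32 V

With gate tied to drain, V_GS = V_DS ≥ V_GS − V_TN, so the device is in saturation.
KCL at the drain: ½ k_n (V_GS − V_TN)² = (V_DD − V_GS)/R.
Let x = V_GS − 1.05. Then 33.5 x² + x − 2.67 = 0, giving x = 0.268 V (positive root), so V_GS = 1.32 V.
I_D = (V_DD − V_GS)/R = (3.72 − 1.32) / 57.2 = 0.042 mA.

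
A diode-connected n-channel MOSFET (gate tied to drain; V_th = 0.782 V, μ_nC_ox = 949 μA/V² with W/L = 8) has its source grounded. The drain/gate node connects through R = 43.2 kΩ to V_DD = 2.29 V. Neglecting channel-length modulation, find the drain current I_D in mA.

I_D = 0.0328 mA

With gate tied to drain, V_GS = V_DS ≥ V_GS − V_th, so the device is in saturation.
k_n = μ_nC_ox · (W/L) = 7.592 mA/V².
KCL at the drain: ½ k_n (V_GS − V_th)² = (V_DD − V_GS)/R.
Let x = V_GS − 0.782. Then 164 x² + x − 1.508 = 0, giving x = 0.0929 V (positive root), so V_GS = 0.875 V.
I_D = (V_DD − V_GS)/R = (2.29 − 0.875) / 43.2 = 0.0328 mA.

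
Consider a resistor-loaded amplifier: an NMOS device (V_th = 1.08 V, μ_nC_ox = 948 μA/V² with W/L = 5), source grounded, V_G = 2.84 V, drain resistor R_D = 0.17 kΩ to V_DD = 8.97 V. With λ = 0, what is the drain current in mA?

I_D = 7.34 mA

V_GS = V_G = 2.84 V, so V_ov = 2.84 − 1.08 = 1.76 V.
k_n = μ_nC_ox · (W/L) = 4.74 mA/V².
Assume saturation: I_D = ½ k_n V_ov² = 0.5 × 4.74 × 1.76² = 7.34 mA, giving V_DS = V_DD − I_D R_D = 8.97 − 7.34 × 0.17 = 7.72 V.
V_DS = 7.72 V ≥ V_ov = 1.76 V, confirming saturation.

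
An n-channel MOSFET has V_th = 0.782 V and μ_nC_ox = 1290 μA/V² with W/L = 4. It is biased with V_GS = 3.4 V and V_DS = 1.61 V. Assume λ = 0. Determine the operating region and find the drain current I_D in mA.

k_n = μ_nC_ox · (W/L) = 5.16 mA/V².
V_ov = V_GS − V_th = 3.4 − 0.782 = 2.62 V.
Since V_DS = 1.61 V < V_ov = 2.62 V, the device is in the triode region.
I_D = k_n [V_ov · V_DS − ½ V_DS²] = 5.16 × [2.62 × 1.61 − 0.5 × 1.61²] = 15.1 mA.

Triode; I_D = 15.1 mA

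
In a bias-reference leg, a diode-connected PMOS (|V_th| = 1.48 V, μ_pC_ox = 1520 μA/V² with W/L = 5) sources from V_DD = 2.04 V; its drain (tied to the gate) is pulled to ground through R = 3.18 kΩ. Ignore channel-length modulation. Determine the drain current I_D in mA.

I_D = 0.120 mA

With gate tied to drain, V_SG = V_SD ≥ V_SG − |V_th|, so the device is in saturation.
k_p = μ_pC_ox · (W/L) = 7.6 mA/V².
KCL at the drain: ½ k_p (V_SG − |V_th|)² = (V_DD − V_SG)/R.
Let x = V_SG − 1.48. Then 12.1 x² + x − 0.56 = 0, giving x = 0.178 V (positive root), so V_SG = 1.66 V.
I_D = (V_DD − V_SG)/R = (2.04 − 1.66) / 3.18 = 0.12 mA.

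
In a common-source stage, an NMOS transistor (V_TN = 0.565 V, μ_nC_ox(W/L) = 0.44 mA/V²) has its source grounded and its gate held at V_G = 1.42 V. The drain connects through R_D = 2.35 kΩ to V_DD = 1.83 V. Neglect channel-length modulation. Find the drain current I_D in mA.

V_GS = V_G = 1.42 V, so V_ov = 1.42 − 0.565 = 0.855 V.
Assume saturation: I_D = ½ k_n V_ov² = 0.5 × 0.44 × 0.855² = 0.161 mA, giving V_DS = V_DD − I_D R_D = 1.83 − 0.161 × 2.35 = 1.45 V.
V_DS = 1.45 V ≥ V_ov = 0.855 V, confirming saturation.

I_D = 0.161 mA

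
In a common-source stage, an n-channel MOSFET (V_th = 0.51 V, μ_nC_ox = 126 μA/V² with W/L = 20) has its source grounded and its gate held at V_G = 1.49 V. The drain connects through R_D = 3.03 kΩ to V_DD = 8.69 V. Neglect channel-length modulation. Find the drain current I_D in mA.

I_D = 1.21 mA

V_GS = V_G = 1.49 V, so V_ov = 1.49 − 0.51 = 0.98 V.
k_n = μ_nC_ox · (W/L) = 2.52 mA/V².
Assume saturation: I_D = ½ k_n V_ov² = 0.5 × 2.52 × 0.98² = 1.21 mA, giving V_DS = V_DD − I_D R_D = 8.69 − 1.21 × 3.03 = 5.02 V.
V_DS = 5.02 V ≥ V_ov = 0.98 V, confirming saturation.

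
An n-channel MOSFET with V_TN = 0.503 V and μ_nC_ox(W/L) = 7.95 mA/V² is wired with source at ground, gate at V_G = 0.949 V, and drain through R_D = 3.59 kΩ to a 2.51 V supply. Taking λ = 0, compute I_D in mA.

V_GS = V_G = 0.949 V, so V_ov = 0.949 − 0.503 = 0.446 V.
Assume saturation: I_D = ½ k_n V_ov² = 0.5 × 7.95 × 0.446² = 0.791 mA, giving V_DS = V_DD − I_D R_D = 2.51 − 0.791 × 3.59 = -0.329 V.
But -0.329 V < V_ov = 0.446 V, so the device is actually in triode.
In triode I_D = k_n[V_ov V_DS − ½ V_DS²] and I_D = (V_DD − V_DS)/R_D. Equating: 14.3 V_DS² − 13.73 V_DS + 2.51 = 0, giving V_DS = 0.245 V (the root below V_ov).
I_D = (2.51 − 0.245) / 3.59 = 0.631 mA.

I_D = 0.631 mA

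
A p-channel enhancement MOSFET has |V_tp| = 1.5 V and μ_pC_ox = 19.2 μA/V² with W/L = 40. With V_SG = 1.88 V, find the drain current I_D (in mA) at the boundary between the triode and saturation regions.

I_D = 0.0554 mA

At the boundary V_SD = V_ov = V_SG − |V_tp| = 1.88 − 1.5 = 0.38 V.
k_p = μ_pC_ox · (W/L) = 0.768 mA/V².
I_D = ½ k_p V_ov² = 0.5 × 0.768 × 0.38² = 0.0554 mA.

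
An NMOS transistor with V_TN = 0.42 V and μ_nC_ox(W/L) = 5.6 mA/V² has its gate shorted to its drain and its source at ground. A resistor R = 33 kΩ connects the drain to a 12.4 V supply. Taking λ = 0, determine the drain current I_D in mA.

With gate tied to drain, V_GS = V_DS ≥ V_GS − V_TN, so the device is in saturation.
KCL at the drain: ½ k_n (V_GS − V_TN)² = (V_DD − V_GS)/R.
Let x = V_GS − 0.42. Then 92.4 x² + x − 11.98 = 0, giving x = 0.355 V (positive root), so V_GS = 0.775 V.
I_D = (V_DD − V_GS)/R = (12.4 − 0.775) / 33 = 0.352 mA.

I_D = 0.352 mA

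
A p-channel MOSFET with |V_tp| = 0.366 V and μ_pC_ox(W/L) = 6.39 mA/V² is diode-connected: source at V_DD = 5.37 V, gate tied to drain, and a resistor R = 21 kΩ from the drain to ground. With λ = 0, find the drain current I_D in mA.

I_D = 0.226 mA

With gate tied to drain, V_SG = V_SD ≥ V_SG − |V_tp|, so the device is in saturation.
KCL at the drain: ½ k_p (V_SG − |V_tp|)² = (V_DD − V_SG)/R.
Let x = V_SG − 0.366. Then 67.1 x² + x − 5.004 = 0, giving x = 0.266 V (positive root), so V_SG = 0.632 V.
I_D = (V_DD − V_SG)/R = (5.37 − 0.632) / 21 = 0.226 mA.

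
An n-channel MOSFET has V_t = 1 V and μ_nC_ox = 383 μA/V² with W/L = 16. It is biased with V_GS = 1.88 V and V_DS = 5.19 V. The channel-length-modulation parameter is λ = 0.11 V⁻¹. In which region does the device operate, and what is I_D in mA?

Saturation; I_D = 3.73 mA

k_n = μ_nC_ox · (W/L) = 6.128 mA/V².
V_ov = V_GS − V_t = 1.88 − 1 = 0.88 V.
Since V_DS = 5.19 V ≥ V_ov = 0.88 V, the device is in saturation.
I_D = ½ k_n V_ov² (1 + λ V_DS) = 0.5 × 6.128 × 0.88² × (1 + 0.11 × 5.19) = 3.73 mA.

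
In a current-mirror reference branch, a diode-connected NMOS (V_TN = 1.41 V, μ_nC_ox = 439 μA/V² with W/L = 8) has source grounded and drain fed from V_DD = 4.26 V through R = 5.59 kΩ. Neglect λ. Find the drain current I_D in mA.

I_D = 0.422 mA

With gate tied to drain, V_GS = V_DS ≥ V_GS − V_TN, so the device is in saturation.
k_n = μ_nC_ox · (W/L) = 3.512 mA/V².
KCL at the drain: ½ k_n (V_GS − V_TN)² = (V_DD − V_GS)/R.
Let x = V_GS − 1.41. Then 9.82 x² + x − 2.85 = 0, giving x = 0.49 V (positive root), so V_GS = 1.9 V.
I_D = (V_DD − V_GS)/R = (4.26 − 1.9) / 5.59 = 0.422 mA.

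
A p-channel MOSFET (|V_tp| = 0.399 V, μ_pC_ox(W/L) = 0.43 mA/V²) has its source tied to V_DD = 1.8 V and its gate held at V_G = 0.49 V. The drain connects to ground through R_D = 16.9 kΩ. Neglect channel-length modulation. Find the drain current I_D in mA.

V_SG = V_DD − V_G = 1.8 − 0.49 = 1.31 V, so V_ov = 1.31 − 0.399 = 0.911 V.
Assume saturation: I_D = ½ k_p V_ov² = 0.5 × 0.43 × 0.911² = 0.178 mA, giving V_SD = V_DD − I_D R_D = 1.8 − 0.178 × 16.9 = -1.22 V.
But -1.22 V < V_ov = 0.911 V, so the device is actually in triode.
In triode I_D = k_p[V_ov V_SD − ½ V_SD²] and I_D = (V_DD − V_SD)/R_D. Equating: 3.63 V_SD² − 7.62 V_SD + 1.8 = 0, giving V_SD = 0.271 V (the root below V_ov).
I_D = (1.8 − 0.271) / 16.9 = 0.0905 mA.

I_D = 0.0905 mA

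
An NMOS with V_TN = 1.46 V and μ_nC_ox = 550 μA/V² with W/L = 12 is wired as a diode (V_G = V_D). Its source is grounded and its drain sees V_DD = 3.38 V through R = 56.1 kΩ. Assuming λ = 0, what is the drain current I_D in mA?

I_D = 0.0325 mA

With gate tied to drain, V_GS = V_DS ≥ V_GS − V_TN, so the device is in saturation.
k_n = μ_nC_ox · (W/L) = 6.6 mA/V².
KCL at the drain: ½ k_n (V_GS − V_TN)² = (V_DD − V_GS)/R.
Let x = V_GS − 1.46. Then 185 x² + x − 1.92 = 0, giving x = 0.0992 V (positive root), so V_GS = 1.56 V.
I_D = (V_DD − V_GS)/R = (3.38 − 1.56) / 56.1 = 0.0325 mA.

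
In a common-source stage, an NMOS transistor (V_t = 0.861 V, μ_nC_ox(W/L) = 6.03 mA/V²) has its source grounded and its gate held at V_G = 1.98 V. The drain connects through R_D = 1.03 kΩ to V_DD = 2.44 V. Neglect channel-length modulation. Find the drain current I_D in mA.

V_GS = V_G = 1.98 V, so V_ov = 1.98 − 0.861 = 1.12 V.
Assume saturation: I_D = ½ k_n V_ov² = 0.5 × 6.03 × 1.12² = 3.78 mA, giving V_DS = V_DD − I_D R_D = 2.44 − 3.78 × 1.03 = -1.45 V.
But -1.45 V < V_ov = 1.12 V, so the device is actually in triode.
In triode I_D = k_n[V_ov V_DS − ½ V_DS²] and I_D = (V_DD − V_DS)/R_D. Equating: 3.11 V_DS² − 7.95 V_DS + 2.44 = 0, giving V_DS = 0.357 V (the root below V_ov).
I_D = (2.44 − 0.357) / 1.03 = 2.02 mA.

I_D = 2.02 mA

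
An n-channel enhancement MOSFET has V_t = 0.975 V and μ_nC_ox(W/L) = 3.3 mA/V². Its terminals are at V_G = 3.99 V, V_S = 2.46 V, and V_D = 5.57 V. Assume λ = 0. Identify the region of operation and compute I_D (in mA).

V_GS = V_G − V_S = 3.99 − 2.46 = 1.53 V; V_DS = V_D − V_S = 5.57 − 2.46 = 3.11 V.
V_ov = V_GS − V_t = 1.53 − 0.975 = 0.555 V.
Since V_DS = 3.11 V ≥ V_ov = 0.555 V, the device is in saturation.
I_D = ½ k_n V_ov² = 0.5 × 3.3 × 0.555² = 0.508 mA.

Saturation; I_D = 0.508 mA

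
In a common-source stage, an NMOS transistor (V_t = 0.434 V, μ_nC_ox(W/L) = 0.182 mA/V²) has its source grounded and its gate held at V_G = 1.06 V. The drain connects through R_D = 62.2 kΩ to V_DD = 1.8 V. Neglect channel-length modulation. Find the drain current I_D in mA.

V_GS = V_G = 1.06 V, so V_ov = 1.06 − 0.434 = 0.626 V.
Assume saturation: I_D = ½ k_n V_ov² = 0.5 × 0.182 × 0.626² = 0.0357 mA, giving V_DS = V_DD − I_D R_D = 1.8 − 0.0357 × 62.2 = -0.418 V.
But -0.418 V < V_ov = 0.626 V, so the device is actually in triode.
In triode I_D = k_n[V_ov V_DS − ½ V_DS²] and I_D = (V_DD − V_DS)/R_D. Equating: 5.66 V_DS² − 8.087 V_DS + 1.8 = 0, giving V_DS = 0.276 V (the root below V_ov).
I_D = (1.8 − 0.276) / 62.2 = 0.0245 mA.

I_D = 0.0245 mA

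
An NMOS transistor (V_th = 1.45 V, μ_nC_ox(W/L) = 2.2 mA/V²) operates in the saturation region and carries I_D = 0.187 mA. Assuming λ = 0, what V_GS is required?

In saturation I_D = ½ k_n (V_GS − V_th)², so V_GS − V_th = √(2 I_D / k_n) = √(2 × 0.187 / 2.2) = 0.412 V.
V_GS = 1.45 + 0.412 = 1.86 V.

V_GS = 1.86 V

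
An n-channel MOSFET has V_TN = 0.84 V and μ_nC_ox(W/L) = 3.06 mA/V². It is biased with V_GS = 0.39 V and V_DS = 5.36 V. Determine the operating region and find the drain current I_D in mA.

Cutoff; I_D = 0 mA

V_GS = 0.39 V < V_TN = 0.84 V, so the transistor is in cutoff.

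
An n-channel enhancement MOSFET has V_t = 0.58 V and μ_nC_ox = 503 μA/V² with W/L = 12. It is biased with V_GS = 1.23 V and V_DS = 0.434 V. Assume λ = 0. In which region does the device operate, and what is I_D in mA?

k_n = μ_nC_ox · (W/L) = 6.036 mA/V².
V_ov = V_GS − V_t = 1.23 − 0.58 = 0.65 V.
Since V_DS = 0.434 V < V_ov = 0.65 V, the device is in the triode region.
I_D = k_n [V_ov · V_DS − ½ V_DS²] = 6.036 × [0.65 × 0.434 − 0.5 × 0.434²] = 1.13 mA.

Triode; I_D = 1.13 mA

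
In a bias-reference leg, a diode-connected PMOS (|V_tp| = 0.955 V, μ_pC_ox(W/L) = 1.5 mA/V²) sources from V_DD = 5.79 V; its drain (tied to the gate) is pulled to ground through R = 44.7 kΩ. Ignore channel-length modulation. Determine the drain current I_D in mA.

With gate tied to drain, V_SG = V_SD ≥ V_SG − |V_tp|, so the device is in saturation.
KCL at the drain: ½ k_p (V_SG − |V_tp|)² = (V_DD − V_SG)/R.
Let x = V_SG − 0.955. Then 33.5 x² + x − 4.835 = 0, giving x = 0.365 V (positive root), so V_SG = 1.32 V.
I_D = (V_DD − V_SG)/R = (5.79 − 1.32) / 44.7 = 0.1 mA.

I_D = 0.100 mA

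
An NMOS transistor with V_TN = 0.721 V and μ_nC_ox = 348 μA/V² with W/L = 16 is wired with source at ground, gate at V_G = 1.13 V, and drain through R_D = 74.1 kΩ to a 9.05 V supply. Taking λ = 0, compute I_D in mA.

V_GS = V_G = 1.13 V, so V_ov = 1.13 − 0.721 = 0.409 V.
k_n = μ_nC_ox · (W/L) = 5.568 mA/V².
Assume saturation: I_D = ½ k_n V_ov² = 0.5 × 5.568 × 0.409² = 0.466 mA, giving V_DS = V_DD − I_D R_D = 9.05 − 0.466 × 74.1 = -25.5 V.
But -25.5 V < V_ov = 0.409 V, so the device is actually in triode.
In triode I_D = k_n[V_ov V_DS − ½ V_DS²] and I_D = (V_DD − V_DS)/R_D. Equating: 206 V_DS² − 169.7 V_DS + 9.05 = 0, giving V_DS = 0.0573 V (the root below V_ov).
I_D = (9.05 − 0.0573) / 74.1 = 0.121 mA.

I_D = 0.121 mA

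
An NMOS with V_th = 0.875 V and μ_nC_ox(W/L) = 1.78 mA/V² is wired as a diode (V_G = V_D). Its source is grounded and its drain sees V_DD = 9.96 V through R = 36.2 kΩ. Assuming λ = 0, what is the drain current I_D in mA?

With gate tied to drain, V_GS = V_DS ≥ V_GS − V_th, so the device is in saturation.
KCL at the drain: ½ k_n (V_GS − V_th)² = (V_DD − V_GS)/R.
Let x = V_GS − 0.875. Then 32.2 x² + x − 9.085 = 0, giving x = 0.516 V (positive root), so V_GS = 1.39 V.
I_D = (V_DD − V_GS)/R = (9.96 − 1.39) / 36.2 = 0.237 mA.

I_D = 0.237 mA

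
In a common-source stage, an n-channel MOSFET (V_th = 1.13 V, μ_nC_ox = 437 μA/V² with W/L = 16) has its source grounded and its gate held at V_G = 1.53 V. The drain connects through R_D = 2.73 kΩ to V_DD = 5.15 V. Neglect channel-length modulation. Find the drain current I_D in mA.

V_GS = V_G = 1.53 V, so V_ov = 1.53 − 1.13 = 0.4 V.
k_n = μ_nC_ox · (W/L) = 6.992 mA/V².
Assume saturation: I_D = ½ k_n V_ov² = 0.5 × 6.992 × 0.4² = 0.559 mA, giving V_DS = V_DD − I_D R_D = 5.15 − 0.559 × 2.73 = 3.62 V.
V_DS = 3.62 V ≥ V_ov = 0.4 V, confirming saturation.

I_D = 0.559 mA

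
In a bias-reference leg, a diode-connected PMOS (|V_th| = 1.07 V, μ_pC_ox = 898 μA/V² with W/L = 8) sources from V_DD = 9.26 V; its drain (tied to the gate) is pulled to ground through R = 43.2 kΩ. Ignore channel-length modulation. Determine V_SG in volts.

V_SG = 1.30 V

With gate tied to drain, V_SG = V_SD ≥ V_SG − |V_th|, so the device is in saturation.
k_p = μ_pC_ox · (W/L) = 7.184 mA/V².
KCL at the drain: ½ k_p (V_SG − |V_th|)² = (V_DD − V_SG)/R.
Let x = V_SG − 1.07. Then 155 x² + x − 8.19 = 0, giving x = 0.227 V (positive root), so V_SG = 1.3 V.
I_D = (V_DD − V_SG)/R = (9.26 − 1.3) / 43.2 = 0.184 mA.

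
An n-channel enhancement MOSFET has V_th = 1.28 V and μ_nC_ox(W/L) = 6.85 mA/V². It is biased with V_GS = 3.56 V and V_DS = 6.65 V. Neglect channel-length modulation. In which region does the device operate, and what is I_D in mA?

Saturation; I_D = 17.8 mA

V_ov = V_GS − V_th = 3.56 − 1.28 = 2.28 V.
Since V_DS = 6.65 V ≥ V_ov = 2.28 V, the device is in saturation.
I_D = ½ k_n V_ov² = 0.5 × 6.85 × 2.28² = 17.8 mA.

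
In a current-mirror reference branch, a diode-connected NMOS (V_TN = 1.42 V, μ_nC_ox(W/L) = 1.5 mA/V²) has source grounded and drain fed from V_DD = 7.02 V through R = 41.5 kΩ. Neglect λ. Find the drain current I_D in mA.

With gate tied to drain, V_GS = V_DS ≥ V_GS − V_TN, so the device is in saturation.
KCL at the drain: ½ k_n (V_GS − V_TN)² = (V_DD − V_GS)/R.
Let x = V_GS − 1.42. Then 31.1 x² + x − 5.6 = 0, giving x = 0.408 V (positive root), so V_GS = 1.83 V.
I_D = (V_DD − V_GS)/R = (7.02 − 1.83) / 41.5 = 0.125 mA.

I_D = 0.125 mA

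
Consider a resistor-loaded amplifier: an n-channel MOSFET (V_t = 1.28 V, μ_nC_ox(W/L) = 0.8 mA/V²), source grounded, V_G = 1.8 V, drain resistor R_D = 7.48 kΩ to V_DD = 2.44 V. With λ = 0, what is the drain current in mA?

V_GS = V_G = 1.8 V, so V_ov = 1.8 − 1.28 = 0.52 V.
Assume saturation: I_D = ½ k_n V_ov² = 0.5 × 0.8 × 0.52² = 0.108 mA, giving V_DS = V_DD − I_D R_D = 2.44 − 0.108 × 7.48 = 1.63 V.
V_DS = 1.63 V ≥ V_ov = 0.52 V, confirming saturation.

I_D = 0.108 mA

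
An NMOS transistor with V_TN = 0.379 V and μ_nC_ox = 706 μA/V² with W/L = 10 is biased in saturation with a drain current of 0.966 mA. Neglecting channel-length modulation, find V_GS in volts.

k_n = μ_nC_ox · (W/L) = 7.06 mA/V².
In saturation I_D = ½ k_n (V_GS − V_TN)², so V_GS − V_TN = √(2 I_D / k_n) = √(2 × 0.966 / 7.06) = 0.523 V.
V_GS = 0.379 + 0.523 = 0.902 V.

V_GS = 0.902 V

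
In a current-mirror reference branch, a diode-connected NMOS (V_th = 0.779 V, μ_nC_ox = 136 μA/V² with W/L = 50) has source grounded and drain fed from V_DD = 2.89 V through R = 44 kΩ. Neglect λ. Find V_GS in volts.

With gate tied to drain, V_GS = V_DS ≥ V_GS − V_th, so the device is in saturation.
k_n = μ_nC_ox · (W/L) = 6.8 mA/V².
KCL at the drain: ½ k_n (V_GS − V_th)² = (V_DD − V_GS)/R.
Let x = V_GS − 0.779. Then 150 x² + x − 2.111 = 0, giving x = 0.115 V (positive root), so V_GS = 0.894 V.
I_D = (V_DD − V_GS)/R = (2.89 − 0.894) / 44 = 0.0454 mA.

V_GS = 0.894 V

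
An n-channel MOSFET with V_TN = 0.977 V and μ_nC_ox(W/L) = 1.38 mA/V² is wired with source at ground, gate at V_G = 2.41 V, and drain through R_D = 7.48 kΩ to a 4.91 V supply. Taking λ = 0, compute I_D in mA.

I_D = 0.609 mA

V_GS = V_G = 2.41 V, so V_ov = 2.41 − 0.977 = 1.43 V.
Assume saturation: I_D = ½ k_n V_ov² = 0.5 × 1.38 × 1.43² = 1.42 mA, giving V_DS = V_DD − I_D R_D = 4.91 − 1.42 × 7.48 = -5.69 V.
But -5.69 V < V_ov = 1.43 V, so the device is actually in triode.
In triode I_D = k_n[V_ov V_DS − ½ V_DS²] and I_D = (V_DD − V_DS)/R_D. Equating: 5.16 V_DS² − 15.79 V_DS + 4.91 = 0, giving V_DS = 0.351 V (the root below V_ov).
I_D = (4.91 − 0.351) / 7.48 = 0.609 mA.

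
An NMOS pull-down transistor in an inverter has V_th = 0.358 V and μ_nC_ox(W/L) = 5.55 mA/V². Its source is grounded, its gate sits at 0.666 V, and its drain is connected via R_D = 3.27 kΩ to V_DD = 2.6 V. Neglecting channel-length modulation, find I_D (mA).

V_GS = V_G = 0.666 V, so V_ov = 0.666 − 0.358 = 0.308 V.
Assume saturation: I_D = ½ k_n V_ov² = 0.5 × 5.55 × 0.308² = 0.263 mA, giving V_DS = V_DD − I_D R_D = 2.6 − 0.263 × 3.27 = 1.74 V.
V_DS = 1.74 V ≥ V_ov = 0.308 V, confirming saturation.

I_D = 0.263 mA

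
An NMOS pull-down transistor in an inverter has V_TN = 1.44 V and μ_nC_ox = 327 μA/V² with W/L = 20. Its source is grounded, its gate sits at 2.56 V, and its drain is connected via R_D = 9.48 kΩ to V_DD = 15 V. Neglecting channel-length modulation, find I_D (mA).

V_GS = V_G = 2.56 V, so V_ov = 2.56 − 1.44 = 1.12 V.
k_n = μ_nC_ox · (W/L) = 6.54 mA/V².
Assume saturation: I_D = ½ k_n V_ov² = 0.5 × 6.54 × 1.12² = 4.1 mA, giving V_DS = V_DD − I_D R_D = 15 − 4.1 × 9.48 = -23.9 V.
But -23.9 V < V_ov = 1.12 V, so the device is actually in triode.
In triode I_D = k_n[V_ov V_DS − ½ V_DS²] and I_D = (V_DD − V_DS)/R_D. Equating: 31 V_DS² − 70.44 V_DS + 15 = 0, giving V_DS = 0.238 V (the root below V_ov).
I_D = (15 − 0.238) / 9.48 = 1.56 mA.

I_D = 1.56 mA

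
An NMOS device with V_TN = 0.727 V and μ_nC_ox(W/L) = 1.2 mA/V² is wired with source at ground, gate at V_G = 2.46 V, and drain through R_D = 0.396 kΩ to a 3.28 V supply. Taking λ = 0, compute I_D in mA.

I_D = 1.80 mA

V_GS = V_G = 2.46 V, so V_ov = 2.46 − 0.727 = 1.73 V.
Assume saturation: I_D = ½ k_n V_ov² = 0.5 × 1.2 × 1.73² = 1.8 mA, giving V_DS = V_DD − I_D R_D = 3.28 − 1.8 × 0.396 = 2.57 V.
V_DS = 2.57 V ≥ V_ov = 1.73 V, confirming saturation.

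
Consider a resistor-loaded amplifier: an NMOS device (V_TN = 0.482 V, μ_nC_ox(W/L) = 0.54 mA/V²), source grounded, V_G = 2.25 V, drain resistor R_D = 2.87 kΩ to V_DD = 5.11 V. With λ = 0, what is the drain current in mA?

I_D = 0.844 mA

V_GS = V_G = 2.25 V, so V_ov = 2.25 − 0.482 = 1.77 V.
Assume saturation: I_D = ½ k_n V_ov² = 0.5 × 0.54 × 1.77² = 0.844 mA, giving V_DS = V_DD − I_D R_D = 5.11 − 0.844 × 2.87 = 2.69 V.
V_DS = 2.69 V ≥ V_ov = 1.77 V, confirming saturation.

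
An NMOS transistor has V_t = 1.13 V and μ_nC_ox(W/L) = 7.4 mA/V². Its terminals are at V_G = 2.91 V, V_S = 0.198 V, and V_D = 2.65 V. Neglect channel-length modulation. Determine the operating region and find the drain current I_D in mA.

Saturation; I_D = 9.26 mA

V_GS = V_G − V_S = 2.91 − 0.198 = 2.71 V; V_DS = V_D − V_S = 2.65 − 0.198 = 2.45 V.
V_ov = V_GS − V_t = 2.71 − 1.13 = 1.58 V.
Since V_DS = 2.45 V ≥ V_ov = 1.58 V, the device is in saturation.
I_D = ½ k_n V_ov² = 0.5 × 7.4 × 1.58² = 9.26 mA.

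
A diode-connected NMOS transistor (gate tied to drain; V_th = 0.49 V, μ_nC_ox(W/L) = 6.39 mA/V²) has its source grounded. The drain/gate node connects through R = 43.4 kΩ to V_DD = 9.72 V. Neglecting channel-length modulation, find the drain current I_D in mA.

With gate tied to drain, V_GS = V_DS ≥ V_GS − V_th, so the device is in saturation.
KCL at the drain: ½ k_n (V_GS − V_th)² = (V_DD − V_GS)/R.
Let x = V_GS − 0.49. Then 139 x² + x − 9.23 = 0, giving x = 0.254 V (positive root), so V_GS = 0.744 V.
I_D = (V_DD − V_GS)/R = (9.72 − 0.744) / 43.4 = 0.207 mA.

I_D = 0.207 mA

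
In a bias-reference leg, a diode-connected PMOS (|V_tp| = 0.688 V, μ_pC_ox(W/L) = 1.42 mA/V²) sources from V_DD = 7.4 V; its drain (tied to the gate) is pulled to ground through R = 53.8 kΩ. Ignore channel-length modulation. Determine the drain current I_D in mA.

With gate tied to drain, V_SG = V_SD ≥ V_SG − |V_tp|, so the device is in saturation.
KCL at the drain: ½ k_p (V_SG − |V_tp|)² = (V_DD − V_SG)/R.
Let x = V_SG − 0.688. Then 38.2 x² + x − 6.712 = 0, giving x = 0.406 V (positive root), so V_SG = 1.09 V.
I_D = (V_DD − V_SG)/R = (7.4 − 1.09) / 53.8 = 0.117 mA.

I_D = 0.117 mA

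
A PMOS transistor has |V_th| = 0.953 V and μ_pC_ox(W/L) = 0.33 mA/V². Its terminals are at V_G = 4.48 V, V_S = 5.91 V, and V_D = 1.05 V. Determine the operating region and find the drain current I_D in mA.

V_SG = V_S − V_G = 5.91 − 4.48 = 1.43 V; V_SD = V_S − V_D = 5.91 − 1.05 = 4.86 V.
V_ov = V_SG − |V_th| = 1.43 − 0.953 = 0.477 V.
Since V_SD = 4.86 V ≥ V_ov = 0.477 V, the device is in saturation.
I_D = ½ k_p V_ov² = 0.5 × 0.33 × 0.477² = 0.0375 mA.

Saturation; I_D = 0.0375 mA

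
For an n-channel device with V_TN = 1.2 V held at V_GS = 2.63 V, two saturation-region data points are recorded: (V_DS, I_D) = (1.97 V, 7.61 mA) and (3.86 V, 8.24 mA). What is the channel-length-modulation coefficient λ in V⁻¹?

With V_GS fixed, I_D ∝ (1 + λ V_DS) in saturation, so I_D2/I_D1 = (1 + λ V_DS2)/(1 + λ V_DS1).
8.24/7.61 = 1.083 = (1 + 3.86 λ)/(1 + 1.97 λ).
Solving: λ (I_D1 V_DS2 − I_D2 V_DS1) = I_D2 − I_D1, so λ = (8.24 − 7.61) / (7.61 × 3.86 − 8.24 × 1.97) = 0.63 / 13.1 = 0.0479 V⁻¹.

λ = 0.0479 V⁻¹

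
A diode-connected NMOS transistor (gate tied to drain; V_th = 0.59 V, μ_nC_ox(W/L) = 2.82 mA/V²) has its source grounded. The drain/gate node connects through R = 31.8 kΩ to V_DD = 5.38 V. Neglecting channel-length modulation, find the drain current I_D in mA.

With gate tied to drain, V_GS = V_DS ≥ V_GS − V_th, so the device is in saturation.
KCL at the drain: ½ k_n (V_GS − V_th)² = (V_DD − V_GS)/R.
Let x = V_GS − 0.59. Then 44.8 x² + x − 4.79 = 0, giving x = 0.316 V (positive root), so V_GS = 0.906 V.
I_D = (V_DD − V_GS)/R = (5.38 − 0.906) / 31.8 = 0.141 mA.

I_D = 0.141 mA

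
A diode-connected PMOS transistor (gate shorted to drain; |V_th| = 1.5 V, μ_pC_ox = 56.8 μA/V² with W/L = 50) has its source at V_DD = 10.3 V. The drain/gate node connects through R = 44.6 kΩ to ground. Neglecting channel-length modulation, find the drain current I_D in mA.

With gate tied to drain, V_SG = V_SD ≥ V_SG − |V_th|, so the device is in saturation.
k_p = μ_pC_ox · (W/L) = 2.84 mA/V².
KCL at the drain: ½ k_p (V_SG − |V_th|)² = (V_DD − V_SG)/R.
Let x = V_SG − 1.5. Then 63.3 x² + x − 8.8 = 0, giving x = 0.365 V (positive root), so V_SG = 1.86 V.
I_D = (V_DD − V_SG)/R = (10.3 − 1.86) / 44.6 = 0.189 mA.

I_D = 0.189 mA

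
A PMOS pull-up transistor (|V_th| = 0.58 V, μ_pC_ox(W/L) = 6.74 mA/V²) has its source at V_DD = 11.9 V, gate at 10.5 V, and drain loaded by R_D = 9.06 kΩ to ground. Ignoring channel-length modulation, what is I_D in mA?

I_D = 1.28 mA

V_SG = V_DD − V_G = 11.9 − 10.5 = 1.4 V, so V_ov = 1.4 − 0.58 = 0.82 V.
Assume saturation: I_D = ½ k_p V_ov² = 0.5 × 6.74 × 0.82² = 2.27 mA, giving V_SD = V_DD − I_D R_D = 11.9 − 2.27 × 9.06 = -8.63 V.
But -8.63 V < V_ov = 0.82 V, so the device is actually in triode.
In triode I_D = k_p[V_ov V_SD − ½ V_SD²] and I_D = (V_DD − V_SD)/R_D. Equating: 30.5 V_SD² − 51.07 V_SD + 11.9 = 0, giving V_SD = 0.28 V (the root below V_ov).
I_D = (11.9 − 0.28) / 9.06 = 1.28 mA.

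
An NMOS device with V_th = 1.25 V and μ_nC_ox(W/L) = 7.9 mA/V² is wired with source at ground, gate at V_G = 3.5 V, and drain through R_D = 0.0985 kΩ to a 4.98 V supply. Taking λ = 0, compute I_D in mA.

V_GS = V_G = 3.5 V, so V_ov = 3.5 − 1.25 = 2.25 V.
Assume saturation: I_D = ½ k_n V_ov² = 0.5 × 7.9 × 2.25² = 20 mA, giving V_DS = V_DD − I_D R_D = 4.98 − 20 × 0.0985 = 3.01 V.
V_DS = 3.01 V ≥ V_ov = 2.25 V, confirming saturation.

I_D = 20.0 mA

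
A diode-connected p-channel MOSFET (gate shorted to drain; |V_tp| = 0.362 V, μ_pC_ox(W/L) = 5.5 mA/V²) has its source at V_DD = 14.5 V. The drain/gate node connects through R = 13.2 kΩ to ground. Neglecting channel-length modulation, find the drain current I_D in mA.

With gate tied to drain, V_SG = V_SD ≥ V_SG − |V_tp|, so the device is in saturation.
KCL at the drain: ½ k_p (V_SG − |V_tp|)² = (V_DD − V_SG)/R.
Let x = V_SG − 0.362. Then 36.3 x² + x − 14.14 = 0, giving x = 0.61 V (positive root), so V_SG = 0.972 V.
I_D = (V_DD − V_SG)/R = (14.5 − 0.972) / 13.2 = 1.02 mA.

I_D = 1.02 mA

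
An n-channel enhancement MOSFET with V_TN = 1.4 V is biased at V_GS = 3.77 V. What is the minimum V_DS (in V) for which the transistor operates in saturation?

The boundary between triode and saturation is V_DS = V_GS − V_TN = V_ov.
V_ov = 3.77 − 1.4 = 2.37 V.

V_DS,sat = 2.37 V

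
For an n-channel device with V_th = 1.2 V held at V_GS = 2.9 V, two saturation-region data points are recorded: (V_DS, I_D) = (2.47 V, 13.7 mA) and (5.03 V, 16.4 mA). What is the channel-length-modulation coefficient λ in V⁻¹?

With V_GS fixed, I_D ∝ (1 + λ V_DS) in saturation, so I_D2/I_D1 = (1 + λ V_DS2)/(1 + λ V_DS1).
16.4/13.7 = 1.197 = (1 + 5.03 λ)/(1 + 2.47 λ).
Solving: λ (I_D1 V_DS2 − I_D2 V_DS1) = I_D2 − I_D1, so λ = (16.4 − 13.7) / (13.7 × 5.03 − 16.4 × 2.47) = 2.7 / 28.4 = 0.0951 V⁻¹.

λ = 0.0951 V⁻¹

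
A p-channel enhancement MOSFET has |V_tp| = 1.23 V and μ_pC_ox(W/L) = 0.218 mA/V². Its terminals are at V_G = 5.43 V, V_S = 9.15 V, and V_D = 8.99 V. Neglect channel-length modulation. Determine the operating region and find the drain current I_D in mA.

V_SG = V_S − V_G = 9.15 − 5.43 = 3.72 V; V_SD = V_S − V_D = 9.15 − 8.99 = 0.16 V.
V_ov = V_SG − |V_tp| = 3.72 − 1.23 = 2.49 V.
Since V_SD = 0.16 V < V_ov = 2.49 V, the device is in the triode region.
I_D = k_p [V_ov · V_SD − ½ V_SD²] = 0.218 × [2.49 × 0.16 − 0.5 × 0.16²] = 0.0841 mA.

Triode; I_D = 0.0841 mA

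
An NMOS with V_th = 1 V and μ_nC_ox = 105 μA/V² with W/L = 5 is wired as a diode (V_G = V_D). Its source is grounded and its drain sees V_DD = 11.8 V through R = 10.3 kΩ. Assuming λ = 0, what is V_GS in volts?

With gate tied to drain, V_GS = V_DS ≥ V_GS − V_th, so the device is in saturation.
k_n = μ_nC_ox · (W/L) = 0.525 mA/V².
KCL at the drain: ½ k_n (V_GS − V_th)² = (V_DD − V_GS)/R.
Let x = V_GS − 1. Then 2.7 x² + x − 10.8 = 0, giving x = 1.82 V (positive root), so V_GS = 2.82 V.
I_D = (V_DD − V_GS)/R = (11.8 − 2.82) / 10.3 = 0.872 mA.

V_GS = 2.82 V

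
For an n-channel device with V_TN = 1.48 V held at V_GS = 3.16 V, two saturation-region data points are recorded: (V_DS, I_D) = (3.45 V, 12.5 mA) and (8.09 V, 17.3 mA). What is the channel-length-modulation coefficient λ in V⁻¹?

λ = 0.116 V⁻¹

With V_GS fixed, I_D ∝ (1 + λ V_DS) in saturation, so I_D2/I_D1 = (1 + λ V_DS2)/(1 + λ V_DS1).
17.3/12.5 = 1.384 = (1 + 8.09 λ)/(1 + 3.45 λ).
Solving: λ (I_D1 V_DS2 − I_D2 V_DS1) = I_D2 − I_D1, so λ = (17.3 − 12.5) / (12.5 × 8.09 − 17.3 × 3.45) = 4.8 / 41.4 = 0.116 V⁻¹.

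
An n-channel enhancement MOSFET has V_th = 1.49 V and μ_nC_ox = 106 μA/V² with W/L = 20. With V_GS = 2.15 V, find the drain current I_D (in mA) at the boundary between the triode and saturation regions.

At the boundary V_DS = V_ov = V_GS − V_th = 2.15 − 1.49 = 0.66 V.
k_n = μ_nC_ox · (W/L) = 2.12 mA/V².
I_D = ½ k_n V_ov² = 0.5 × 2.12 × 0.66² = 0.462 mA.

I_D = 0.462 mA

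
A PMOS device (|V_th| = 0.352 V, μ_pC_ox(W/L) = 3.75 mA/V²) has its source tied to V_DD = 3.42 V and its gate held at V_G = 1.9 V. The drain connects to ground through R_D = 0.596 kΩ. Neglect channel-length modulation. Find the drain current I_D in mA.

V_SG = V_DD − V_G = 3.42 − 1.9 = 1.52 V, so V_ov = 1.52 − 0.352 = 1.17 V.
Assume saturation: I_D = ½ k_p V_ov² = 0.5 × 3.75 × 1.17² = 2.56 mA, giving V_SD = V_DD − I_D R_D = 3.42 − 2.56 × 0.596 = 1.9 V.
V_SD = 1.9 V ≥ V_ov = 1.17 V, confirming saturation.

I_D = 2.56 mA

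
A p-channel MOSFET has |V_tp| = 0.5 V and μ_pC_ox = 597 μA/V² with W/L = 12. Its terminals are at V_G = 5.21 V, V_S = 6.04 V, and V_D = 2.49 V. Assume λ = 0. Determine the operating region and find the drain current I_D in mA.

V_SG = V_S − V_G = 6.04 − 5.21 = 0.83 V; V_SD = V_S − V_D = 6.04 − 2.49 = 3.55 V.
k_p = μ_pC_ox · (W/L) = 7.164 mA/V².
V_ov = V_SG − |V_tp| = 0.83 − 0.5 = 0.33 V.
Since V_SD = 3.55 V ≥ V_ov = 0.33 V, the device is in saturation.
I_D = ½ k_p V_ov² = 0.5 × 7.164 × 0.33² = 0.39 mA.

Saturation; I_D = 0.390 mA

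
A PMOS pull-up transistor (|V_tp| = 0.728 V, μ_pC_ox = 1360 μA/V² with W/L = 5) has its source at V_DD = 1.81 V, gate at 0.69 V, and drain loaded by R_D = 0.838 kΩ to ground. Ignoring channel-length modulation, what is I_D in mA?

V_SG = V_DD − V_G = 1.81 − 0.69 = 1.12 V, so V_ov = 1.12 − 0.728 = 0.392 V.
k_p = μ_pC_ox · (W/L) = 6.8 mA/V².
Assume saturation: I_D = ½ k_p V_ov² = 0.5 × 6.8 × 0.392² = 0.522 mA, giving V_SD = V_DD − I_D R_D = 1.81 − 0.522 × 0.838 = 1.37 V.
V_SD = 1.37 V ≥ V_ov = 0.392 V, confirming saturation.

I_D = 0.522 mA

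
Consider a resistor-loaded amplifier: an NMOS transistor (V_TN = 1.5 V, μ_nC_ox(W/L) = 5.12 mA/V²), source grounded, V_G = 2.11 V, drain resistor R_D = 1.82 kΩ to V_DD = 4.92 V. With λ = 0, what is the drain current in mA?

V_GS = V_G = 2.11 V, so V_ov = 2.11 − 1.5 = 0.61 V.
Assume saturation: I_D = ½ k_n V_ov² = 0.5 × 5.12 × 0.61² = 0.953 mA, giving V_DS = V_DD − I_D R_D = 4.92 − 0.953 × 1.82 = 3.19 V.
V_DS = 3.19 V ≥ V_ov = 0.61 V, confirming saturation.

I_D = 0.953 mA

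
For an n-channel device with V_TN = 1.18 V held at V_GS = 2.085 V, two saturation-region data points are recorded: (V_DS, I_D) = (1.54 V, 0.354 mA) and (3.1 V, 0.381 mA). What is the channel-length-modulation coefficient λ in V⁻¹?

With V_GS fixed, I_D ∝ (1 + λ V_DS) in saturation, so I_D2/I_D1 = (1 + λ V_DS2)/(1 + λ V_DS1).
0.381/0.354 = 1.076 = (1 + 3.1 λ)/(1 + 1.54 λ).
Solving: λ (I_D1 V_DS2 − I_D2 V_DS1) = I_D2 − I_D1, so λ = (0.381 − 0.354) / (0.354 × 3.1 − 0.381 × 1.54) = 0.027 / 0.511 = 0.0529 V⁻¹.

λ = 0.0529 V⁻¹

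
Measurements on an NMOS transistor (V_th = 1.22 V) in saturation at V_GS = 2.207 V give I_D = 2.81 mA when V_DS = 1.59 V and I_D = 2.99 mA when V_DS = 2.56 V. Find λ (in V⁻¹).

With V_GS fixed, I_D ∝ (1 + λ V_DS) in saturation, so I_D2/I_D1 = (1 + λ V_DS2)/(1 + λ V_DS1).
2.99/2.81 = 1.064 = (1 + 2.56 λ)/(1 + 1.59 λ).
Solving: λ (I_D1 V_DS2 − I_D2 V_DS1) = I_D2 − I_D1, so λ = (2.99 − 2.81) / (2.81 × 2.56 − 2.99 × 1.59) = 0.18 / 2.44 = 0.0738 V⁻¹.

λ = 0.0738 V⁻¹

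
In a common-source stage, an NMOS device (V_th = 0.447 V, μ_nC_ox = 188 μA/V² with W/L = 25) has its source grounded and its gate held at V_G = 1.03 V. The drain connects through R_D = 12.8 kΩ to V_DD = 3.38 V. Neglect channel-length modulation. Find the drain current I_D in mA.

V_GS = V_G = 1.03 V, so V_ov = 1.03 − 0.447 = 0.583 V.
k_n = μ_nC_ox · (W/L) = 4.7 mA/V².
Assume saturation: I_D = ½ k_n V_ov² = 0.5 × 4.7 × 0.583² = 0.799 mA, giving V_DS = V_DD − I_D R_D = 3.38 − 0.799 × 12.8 = -6.84 V.
But -6.84 V < V_ov = 0.583 V, so the device is actually in triode.
In triode I_D = k_n[V_ov V_DS − ½ V_DS²] and I_D = (V_DD − V_DS)/R_D. Equating: 30.1 V_DS² − 36.07 V_DS + 3.38 = 0, giving V_DS = 0.102 V (the root below V_ov).
I_D = (3.38 − 0.102) / 12.8 = 0.256 mA.

I_D = 0.256 mA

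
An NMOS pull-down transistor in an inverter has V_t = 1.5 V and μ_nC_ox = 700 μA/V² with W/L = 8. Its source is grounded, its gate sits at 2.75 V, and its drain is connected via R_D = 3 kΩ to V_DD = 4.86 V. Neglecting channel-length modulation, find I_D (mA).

I_D = 1.54 mA

V_GS = V_G = 2.75 V, so V_ov = 2.75 − 1.5 = 1.25 V.
k_n = μ_nC_ox · (W/L) = 5.6 mA/V².
Assume saturation: I_D = ½ k_n V_ov² = 0.5 × 5.6 × 1.25² = 4.38 mA, giving V_DS = V_DD − I_D R_D = 4.86 − 4.38 × 3 = -8.27 V.
But -8.27 V < V_ov = 1.25 V, so the device is actually in triode.
In triode I_D = k_n[V_ov V_DS − ½ V_DS²] and I_D = (V_DD − V_DS)/R_D. Equating: 8.4 V_DS² − 22 V_DS + 4.86 = 0, giving V_DS = 0.244 V (the root below V_ov).
I_D = (4.86 − 0.244) / 3 = 1.54 mA.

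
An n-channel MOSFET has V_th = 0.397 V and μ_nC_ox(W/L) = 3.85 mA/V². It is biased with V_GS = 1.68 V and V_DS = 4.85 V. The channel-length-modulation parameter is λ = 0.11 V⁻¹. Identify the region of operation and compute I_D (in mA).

V_ov = V_GS − V_th = 1.68 − 0.397 = 1.28 V.
Since V_DS = 4.85 V ≥ V_ov = 1.28 V, the device is in saturation.
I_D = ½ k_n V_ov² (1 + λ V_DS) = 0.5 × 3.85 × 1.28² × (1 + 0.11 × 4.85) = 4.86 mA.

Saturation; I_D = 4.86 mA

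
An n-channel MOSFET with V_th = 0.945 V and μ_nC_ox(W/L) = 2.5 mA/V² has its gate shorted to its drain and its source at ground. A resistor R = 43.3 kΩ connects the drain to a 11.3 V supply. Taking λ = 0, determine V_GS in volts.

V_GS = 1.37 V

With gate tied to drain, V_GS = V_DS ≥ V_GS − V_th, so the device is in saturation.
KCL at the drain: ½ k_n (V_GS − V_th)² = (V_DD − V_GS)/R.
Let x = V_GS − 0.945. Then 54.1 x² + x − 10.36 = 0, giving x = 0.428 V (positive root), so V_GS = 1.37 V.
I_D = (V_DD − V_GS)/R = (11.3 − 1.37) / 43.3 = 0.229 mA.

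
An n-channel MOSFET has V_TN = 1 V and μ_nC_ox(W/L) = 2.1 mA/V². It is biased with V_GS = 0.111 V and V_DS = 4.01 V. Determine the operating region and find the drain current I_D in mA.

Cutoff; I_D = 0 mA

V_GS = 0.111 V < V_TN = 1 V, so the transistor is in cutoff.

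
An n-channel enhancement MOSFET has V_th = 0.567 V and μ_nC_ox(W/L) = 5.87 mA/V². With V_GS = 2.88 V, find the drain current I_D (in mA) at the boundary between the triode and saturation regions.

At the boundary V_DS = V_ov = V_GS − V_th = 2.88 − 0.567 = 2.31 V.
I_D = ½ k_n V_ov² = 0.5 × 5.87 × 2.31² = 15.7 mA.

I_D = 15.7 mA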